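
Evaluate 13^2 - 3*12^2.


x^2 - d*y^2
= 13^2 - 3*12^2
= 169 - 432
= -263

-263


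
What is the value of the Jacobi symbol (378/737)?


Compute (378/737) via quadratic reciprocity:
  pull out 2: (2/737) = +1  (since 737 mod 8 = 1)
  reciprocity: (189/737) -> +(737/189)
  reduce: (170/189)
  pull out 2: (2/189) = -1  (since 189 mod 8 = 5)
  reciprocity: (85/189) -> +(189/85)
  reduce: (19/85)
  reciprocity: (19/85) -> +(85/19)
  reduce: (9/19)
  reciprocity: (9/19) -> +(19/9)
  reduce: (1/9)
  (1/9) = 1
Product of signs = -1

-1


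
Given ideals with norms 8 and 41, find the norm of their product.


N(IJ) = N(I) * N(J)
= 8 * 41
= 328

328


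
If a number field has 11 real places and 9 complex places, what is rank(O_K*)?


By Dirichlet's unit theorem:
rank = r1 + r2 - 1
= 11 + 9 - 1
= 19

19


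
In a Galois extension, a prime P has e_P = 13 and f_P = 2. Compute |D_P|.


|D_P| = e * f
= 13 * 2
= 26

26


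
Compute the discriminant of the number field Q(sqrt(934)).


For K = Q(sqrt(d)) with d squarefree: disc(K) = d if d = 1 mod 4, and disc(K) = 4d if d = 2 or 3 mod 4.
Here d = 934, and d mod 4 = 2.
d = 2 mod 4, not 1 (O_K = Z[sqrt(d)]), so disc(K) = 4d = 4 * (934) = 3736

3736


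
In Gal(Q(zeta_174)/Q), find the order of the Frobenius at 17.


The Frobenius at p in Gal(Q(zeta_n)/Q) = (Z/nZ)* is the class of p, so its order is ord_174(17), the smallest k >= 1 with 17^k = 1 mod 174.
n = 174 = 2 * 3 * 29, phi(174) = 56; the order divides phi(n).
Divisors of 56: 1, 2, 4, 7, 8, 14, 28, 56
Repeated squaring mod 174: 17^1 = 17, 17^2 = 115, 17^4 = 1, 17^8 = 1, 17^16 = 1, 17^32 = 1
Test divisors in increasing order:
  k=1: 17^1 = 17 mod 174
  k=2: 17^2 = 115 mod 174
  k=4: 17^4 = 1 mod 174  <- first divisor giving 1
Order = 4

4


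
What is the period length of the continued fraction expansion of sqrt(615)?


Run the CF algorithm for sqrt(615).
a_0 = floor(sqrt(615)) = 24; set m_0=0, q_0=1.
Recurrence: m' = q*a - m,  q' = (d - m'^2)/q,  a' = floor((a_0 + m')/q').
  step 1: m=24, q=39, a=1
  step 2: m=15, q=10, a=3
  step 3: m=15, q=39, a=1
  step 4: m=24, q=1, a=48
a_4 = 2*a_0 = 48, so the period closes here.
sqrt(615) = [24; 1, 3, 1, 48]
Period length = 4

4


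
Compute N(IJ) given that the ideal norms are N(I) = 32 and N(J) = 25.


N(IJ) = N(I) * N(J)
= 32 * 25
= 800

800


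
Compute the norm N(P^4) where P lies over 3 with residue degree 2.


N(P^a) = p^(a*f)
= 3^(4*2)
= 3^8
= 6561

6561


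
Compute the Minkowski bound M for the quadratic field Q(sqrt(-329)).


d = -329, d mod 4 = 3, so disc(K) = 4d = -1316; |disc(K)| = 1316
Imaginary quadratic field, so n = 2, s = r2 = 1, r1 = 0
M = (n!/n^n) * (4/pi)^s * sqrt(|disc(K)|) = (2!/2^2) * (4/pi)^1 * sqrt(1316)
= 0.5 * 1.273240 * 36.276714
= 23.0945

23.0945


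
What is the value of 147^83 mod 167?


p = 167 is prime and the exponent is (p-1)/2 = 83, so by Euler's criterion 147^83 = (147/167) = +1 or -1 mod 167.
Compute by square-and-multiply:
  83 = 64 + 16 + 2 + 1 (binary 1010011)
  Repeated squaring mod 167: 147^1 = 147, 147^2 = 66, 147^4 = 14, 147^8 = 29, 147^16 = 6, 147^32 = 36, 147^64 = 127
  147^83 = 147^64 * 147^16 * 147^2 * 147^1 = 127 * 6 * 66 * 147 mod 167
    127 * 6 = 762 = 94 mod 167
    94 * 66 = 6204 = 25 mod 167
    25 * 147 = 3675 = 1 mod 167
  147^83 = 1 mod 167
Result 1: 147 is a quadratic residue mod 167.
147^83 mod 167 = 1

1


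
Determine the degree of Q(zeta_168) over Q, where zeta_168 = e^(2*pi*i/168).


The degree equals Euler's totient phi(168).
168 = 2^3 * 3 * 7
phi(168) = 48

48


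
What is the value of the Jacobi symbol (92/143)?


Compute (92/143) via quadratic reciprocity:
  pull out 2: (2/143) = +1  (since 143 mod 8 = 7)
  pull out 2: (2/143) = +1  (since 143 mod 8 = 7)
  reciprocity: (23/143) -> -(143/23)
  reduce: (5/23)
  reciprocity: (5/23) -> +(23/5)
  reduce: (3/5)
  reciprocity: (3/5) -> +(5/3)
  reduce: (2/3)
  pull out 2: (2/3) = -1  (since 3 mod 8 = 3)
  (1/3) = 1
Product of signs = 1

1


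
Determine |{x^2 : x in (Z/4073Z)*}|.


For prime p, the number of non-zero quadratic residues is (p-1)/2.
= (4073-1)/2
= 2036

2036


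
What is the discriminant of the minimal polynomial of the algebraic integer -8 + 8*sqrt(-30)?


The element -8 + 8*sqrt(-30) has minimal polynomial:
x^2 + 16*x + 1984
Discriminant = (16)^2 - 4*(1984)
= 256 - 7936
= -7680

-7680


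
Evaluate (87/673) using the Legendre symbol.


p = 673 is prime, so compute (87/673) with the reciprocity algorithm (Jacobi-symbol steps: pull out 2s via (2/n), flip via reciprocity, reduce):
  reciprocity: (87/673) -> +(673/87)
  reduce: (64/87)
  pull out 2: (2/87) = +1  (since 87 mod 8 = 7)
  pull out 2: (2/87) = +1  (since 87 mod 8 = 7)
  pull out 2: (2/87) = +1  (since 87 mod 8 = 7)
  pull out 2: (2/87) = +1  (since 87 mod 8 = 7)
  pull out 2: (2/87) = +1  (since 87 mod 8 = 7)
  pull out 2: (2/87) = +1  (since 87 mod 8 = 7)
  (1/87) = 1
Product of signs = 1
(87/673) = 1

1


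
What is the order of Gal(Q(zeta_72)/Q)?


|Gal(Q(zeta_72)/Q)| = phi(72)
= 24

24


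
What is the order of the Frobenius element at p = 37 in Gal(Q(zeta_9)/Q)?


The Frobenius at p in Gal(Q(zeta_n)/Q) = (Z/nZ)* is the class of p, so its order is ord_9(37), the smallest k >= 1 with 37^k = 1 mod 9.
n = 9 = 3^2, phi(9) = 6; the order divides phi(n).
Divisors of 6: 1, 2, 3, 6
Repeated squaring mod 9: 37^1 = 1, 37^2 = 1, 37^4 = 1
Test divisors in increasing order:
  k=1: 37^1 = 1 mod 9  <- first divisor giving 1
Order = 1

1


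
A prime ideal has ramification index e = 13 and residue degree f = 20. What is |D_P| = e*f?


|D_P| = e * f
= 13 * 20
= 260

260


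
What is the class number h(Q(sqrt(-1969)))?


K = Q(sqrt(-1969)). d mod 4 = 3, so D = disc(K) = 4d = -7876
h(K) equals the number of primitive reduced positive-definite forms (a, b, c) = a*x^2 + b*x*y + c*y^2 with b^2 - 4ac = D,
where reduced means |b| <= a <= c, with b >= 0 whenever |b| = a or a = c, and primitive means gcd(a, b, c) = 1.
Reduced forces 3a^2 <= |D| = 7876, so 1 <= a <= 51; b must have the parity of D, and c = (b^2 - D)/(4a) must be an integer >= a.
Enumerate a = 1..51, b in [-a, a]:
  a=1: (1, 0, 1969)  [1]
  a=2: (2, 2, 985)  [1]
  a=3..4: none
  a=5: (5, -2, 394), (5, 2, 394)  [2]
  a=6..9: none
  a=10: (10, -2, 197), (10, 2, 197)  [2]
  a=11: (11, 0, 179)  [1]
  a=12..18: none
  a=19: (19, -16, 107), (19, 16, 107)  [2]
  a=20..21: none
  a=22: (22, 22, 95)  [1]
  a=23: (23, -6, 86), (23, 6, 86)  [2]
  a=24: none
  a=25: (25, -18, 82), (25, 18, 82)  [2]
  a=26..37: none
  a=38: (38, -22, 55), (38, 22, 55)  [2]
  a=39..40: none
  a=41: (41, -18, 50), (41, 18, 50)  [2]
  a=42: none
  a=43: (43, -6, 46), (43, 6, 46)  [2]
  a=44..51: none
Total reduced forms: 1 + 1 + 2 + 2 + 1 + 2 + 1 + 2 + 2 + 2 + 2 + 2 = 20
h = 20

20


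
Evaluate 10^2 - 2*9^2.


x^2 - d*y^2
= 10^2 - 2*9^2
= 100 - 162
= -62

-62


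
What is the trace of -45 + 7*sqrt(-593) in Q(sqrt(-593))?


Tr(a + b*sqrt(d)) = (a + b*sqrt(d)) + (a - b*sqrt(d)) = 2a
= 2 * (-45)
= -90

-90


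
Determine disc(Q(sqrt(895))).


For K = Q(sqrt(d)) with d squarefree: disc(K) = d if d = 1 mod 4, and disc(K) = 4d if d = 2 or 3 mod 4.
Here d = 895, and d mod 4 = 3.
d = 3 mod 4, not 1 (O_K = Z[sqrt(d)]), so disc(K) = 4d = 4 * (895) = 3580

3580


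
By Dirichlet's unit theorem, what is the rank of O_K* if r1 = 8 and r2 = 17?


By Dirichlet's unit theorem:
rank = r1 + r2 - 1
= 8 + 17 - 1
= 24

24


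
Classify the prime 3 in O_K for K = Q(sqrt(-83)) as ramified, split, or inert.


K = Q(sqrt(-83)). Since d mod 4 = 1, disc(K) = -83.
Check p | disc: -83 mod 3 = 1.
p does not divide disc. Compute Legendre symbol (d/p):
1^((3-1)/2) mod 3 = 1
(d/p) = 1, so p splits: (p) = P*P' with e=1, f=1, g=2.
Therefore p is split.

split


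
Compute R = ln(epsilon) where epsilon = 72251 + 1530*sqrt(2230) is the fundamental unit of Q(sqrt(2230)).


epsilon = 72251 + 1530*sqrt(2230)
= 144502.0000
R = ln(144502.0000)
= 11.8810

11.8810


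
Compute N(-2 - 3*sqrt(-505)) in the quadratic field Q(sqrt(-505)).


N(a + b*sqrt(d)) = a^2 - d*b^2
= (-2)^2 - (-505)*(-3)^2
= 4 + 4545
= 4549

4549


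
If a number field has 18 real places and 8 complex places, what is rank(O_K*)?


By Dirichlet's unit theorem:
rank = r1 + r2 - 1
= 18 + 8 - 1
= 25

25


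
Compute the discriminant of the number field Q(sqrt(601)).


For K = Q(sqrt(d)) with d squarefree: disc(K) = d if d = 1 mod 4, and disc(K) = 4d if d = 2 or 3 mod 4.
Here d = 601, and d mod 4 = 1.
d = 1 mod 4 (O_K = Z[(1+sqrt(d))/2]), so disc(K) = d = 601

601


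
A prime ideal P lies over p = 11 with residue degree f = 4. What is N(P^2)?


N(P^a) = p^(a*f)
= 11^(2*4)
= 11^8
= 214358881

214358881


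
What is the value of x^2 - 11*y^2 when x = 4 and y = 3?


x^2 - d*y^2
= 4^2 - 11*3^2
= 16 - 99
= -83

-83


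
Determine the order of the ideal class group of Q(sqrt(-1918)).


K = Q(sqrt(-1918)). d mod 4 = 2, so D = disc(K) = 4d = -7672
h(K) equals the number of primitive reduced positive-definite forms (a, b, c) = a*x^2 + b*x*y + c*y^2 with b^2 - 4ac = D,
where reduced means |b| <= a <= c, with b >= 0 whenever |b| = a or a = c, and primitive means gcd(a, b, c) = 1.
Reduced forces 3a^2 <= |D| = 7672, so 1 <= a <= 50; b must have the parity of D, and c = (b^2 - D)/(4a) must be an integer >= a.
Enumerate a = 1..50, b in [-a, a]:
  a=1: (1, 0, 1918)  [1]
  a=2: (2, 0, 959)  [1]
  a=3..6: none
  a=7: (7, 0, 274)  [1]
  a=8..13: none
  a=14: (14, 0, 137)  [1]
  a=15..18: none
  a=19: (19, -2, 101), (19, 2, 101)  [2]
  a=20..28: none
  a=29: (29, -10, 67), (29, 10, 67)  [2]
  a=30: none
  a=31: (31, -4, 62), (31, 4, 62)  [2]
  a=32..37: none
  a=38: (38, -36, 59), (38, 36, 59)  [2]
  a=39..40: none
  a=41: (41, -6, 47), (41, 6, 47)  [2]
  a=42: none
  a=43: (43, -38, 53), (43, 38, 53)  [2]
  a=44..50: none
Total reduced forms: 1 + 1 + 1 + 1 + 2 + 2 + 2 + 2 + 2 + 2 = 16
h = 16

16


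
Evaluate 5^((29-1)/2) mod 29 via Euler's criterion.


p = 29 is prime and the exponent is (p-1)/2 = 14, so by Euler's criterion 5^14 = (5/29) = +1 or -1 mod 29.
Compute by square-and-multiply:
  14 = 8 + 4 + 2 (binary 1110)
  Repeated squaring mod 29: 5^1 = 5, 5^2 = 25, 5^4 = 16, 5^8 = 24
  5^14 = 5^8 * 5^4 * 5^2 = 24 * 16 * 25 mod 29
    24 * 16 = 384 = 7 mod 29
    7 * 25 = 175 = 1 mod 29
  5^14 = 1 mod 29
Result 1: 5 is a quadratic residue mod 29.
5^14 mod 29 = 1

1


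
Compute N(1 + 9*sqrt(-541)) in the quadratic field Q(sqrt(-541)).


N(a + b*sqrt(d)) = a^2 - d*b^2
= (1)^2 - (-541)*(9)^2
= 1 + 43821
= 43822

43822


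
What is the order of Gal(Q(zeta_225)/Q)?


|Gal(Q(zeta_225)/Q)| = phi(225)
= 120

120


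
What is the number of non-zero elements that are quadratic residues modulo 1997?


For prime p, the number of non-zero quadratic residues is (p-1)/2.
= (1997-1)/2
= 998

998


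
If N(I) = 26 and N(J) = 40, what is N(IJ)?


N(IJ) = N(I) * N(J)
= 26 * 40
= 1040

1040


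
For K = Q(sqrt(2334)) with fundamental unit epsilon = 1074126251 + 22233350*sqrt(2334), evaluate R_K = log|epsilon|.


epsilon = 1074126251 + 22233350*sqrt(2334)
= 2.1483e+09
R = ln(2.1483e+09)
= 21.4879

21.4879


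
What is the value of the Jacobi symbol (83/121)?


Compute (83/121) via quadratic reciprocity:
  reciprocity: (83/121) -> +(121/83)
  reduce: (38/83)
  pull out 2: (2/83) = -1  (since 83 mod 8 = 3)
  reciprocity: (19/83) -> -(83/19)
  reduce: (7/19)
  reciprocity: (7/19) -> -(19/7)
  reduce: (5/7)
  reciprocity: (5/7) -> +(7/5)
  reduce: (2/5)
  pull out 2: (2/5) = -1  (since 5 mod 8 = 5)
  (1/5) = 1
Product of signs = 1

1


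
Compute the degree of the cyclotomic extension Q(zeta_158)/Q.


The degree equals Euler's totient phi(158).
158 = 2 * 79
phi(158) = 78

78


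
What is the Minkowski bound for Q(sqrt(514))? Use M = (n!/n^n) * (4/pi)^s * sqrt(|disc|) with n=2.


d = 514, d mod 4 = 2, so disc(K) = 4d = 2056; |disc(K)| = 2056
Real quadratic field, so n = 2, s = r2 = 0, r1 = 2
M = (n!/n^n) * (4/pi)^s * sqrt(|disc(K)|) = (2!/2^2) * (4/pi)^0 * sqrt(2056)
= 0.5 * 1.000000 * 45.343136
= 22.6716

22.6716


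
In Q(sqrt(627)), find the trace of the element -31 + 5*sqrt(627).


Tr(a + b*sqrt(d)) = (a + b*sqrt(d)) + (a - b*sqrt(d)) = 2a
= 2 * (-31)
= -62

-62


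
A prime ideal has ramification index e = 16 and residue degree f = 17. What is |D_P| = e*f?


|D_P| = e * f
= 16 * 17
= 272

272


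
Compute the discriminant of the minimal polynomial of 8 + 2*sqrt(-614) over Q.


The element 8 + 2*sqrt(-614) has minimal polynomial:
x^2 - 16*x + 2520
Discriminant = (-16)^2 - 4*(2520)
= 256 - 10080
= -9824

-9824


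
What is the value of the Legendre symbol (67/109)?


p = 109 is prime, so compute (67/109) with the reciprocity algorithm (Jacobi-symbol steps: pull out 2s via (2/n), flip via reciprocity, reduce):
  reciprocity: (67/109) -> +(109/67)
  reduce: (42/67)
  pull out 2: (2/67) = -1  (since 67 mod 8 = 3)
  reciprocity: (21/67) -> +(67/21)
  reduce: (4/21)
  pull out 2: (2/21) = -1  (since 21 mod 8 = 5)
  pull out 2: (2/21) = -1  (since 21 mod 8 = 5)
  (1/21) = 1
Product of signs = -1
(67/109) = -1

-1


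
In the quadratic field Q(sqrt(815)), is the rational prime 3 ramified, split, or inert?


K = Q(sqrt(815)). Since d mod 4 = 3, disc(K) = 3260.
Check p | disc: 3260 mod 3 = 2.
p does not divide disc. Compute Legendre symbol (d/p):
2^((3-1)/2) mod 3 = -1
(d/p) = -1, so p is inert: (p) stays prime with e=1, f=2, g=1.
Therefore p is inert.

inert


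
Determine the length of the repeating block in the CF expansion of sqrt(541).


Run the CF algorithm for sqrt(541).
a_0 = floor(sqrt(541)) = 23; set m_0=0, q_0=1.
Recurrence: m' = q*a - m,  q' = (d - m'^2)/q,  a' = floor((a_0 + m')/q').
  step 1: m=23, q=12, a=3
  step 2: m=13, q=31, a=1
  step 3: m=18, q=7, a=5
  step 4: m=17, q=36, a=1
  step 5: m=19, q=5, a=8
  step 6: m=21, q=20, a=2
  step 7: m=19, q=9, a=4
  step 8: m=17, q=28, a=1
  step 9: m=11, q=15, a=2
  step 10: m=19, q=12, a=3
  step 11: m=17, q=21, a=1
  step 12: m=4, q=25, a=1
  step 13: m=21, q=4, a=11
  step 14: m=23, q=3, a=15
  step 15: m=22, q=19, a=2
  step 16: m=16, q=15, a=2
  step 17: m=14, q=23, a=1
  step 18: m=9, q=20, a=1
  step 19: m=11, q=21, a=1
  step 20: m=10, q=21, a=1
  step 21: m=11, q=20, a=1
  step 22: m=9, q=23, a=1
  step 23: m=14, q=15, a=2
  step 24: m=16, q=19, a=2
  step 25: m=22, q=3, a=15
  step 26: m=23, q=4, a=11
  step 27: m=21, q=25, a=1
  step 28: m=4, q=21, a=1
  step 29: m=17, q=12, a=3
  step 30: m=19, q=15, a=2
  step 31: m=11, q=28, a=1
  step 32: m=17, q=9, a=4
  step 33: m=19, q=20, a=2
  step 34: m=21, q=5, a=8
  step 35: m=19, q=36, a=1
  step 36: m=17, q=7, a=5
  step 37: m=18, q=31, a=1
  step 38: m=13, q=12, a=3
  step 39: m=23, q=1, a=46
a_39 = 2*a_0 = 46, so the period closes here.
sqrt(541) = [23; 3, 1, 5, 1, 8, 2, 4, 1, 2, 3, 1, 1, 11, 15, 2, 2, 1, 1, 1, 1, 1, 1, 2, 2, 15, 11, 1, 1, 3, 2, 1, 4, 2, 8, 1, 5, 1, 3, 46]
Period length = 39

39


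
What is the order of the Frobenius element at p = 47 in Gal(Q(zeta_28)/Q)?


The Frobenius at p in Gal(Q(zeta_n)/Q) = (Z/nZ)* is the class of p, so its order is ord_28(47), the smallest k >= 1 with 47^k = 1 mod 28.
n = 28 = 2^2 * 7, phi(28) = 12; the order divides phi(n).
Divisors of 12: 1, 2, 3, 4, 6, 12
Repeated squaring mod 28: 47^1 = 19, 47^2 = 25, 47^4 = 9, 47^8 = 25
Test divisors in increasing order:
  k=1: 47^1 = 19 mod 28
  k=2: 47^2 = 25 mod 28
  k=3: 47^3 = 25 * 19 = 27 mod 28
  k=4: 47^4 = 9 mod 28
  k=6: 47^6 = 9 * 25 = 1 mod 28  <- first divisor giving 1
Order = 6

6


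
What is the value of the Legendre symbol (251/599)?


p = 599 is prime, so compute (251/599) with the reciprocity algorithm (Jacobi-symbol steps: pull out 2s via (2/n), flip via reciprocity, reduce):
  reciprocity: (251/599) -> -(599/251)
  reduce: (97/251)
  reciprocity: (97/251) -> +(251/97)
  reduce: (57/97)
  reciprocity: (57/97) -> +(97/57)
  reduce: (40/57)
  pull out 2: (2/57) = +1  (since 57 mod 8 = 1)
  pull out 2: (2/57) = +1  (since 57 mod 8 = 1)
  pull out 2: (2/57) = +1  (since 57 mod 8 = 1)
  reciprocity: (5/57) -> +(57/5)
  reduce: (2/5)
  pull out 2: (2/5) = -1  (since 5 mod 8 = 5)
  (1/5) = 1
Product of signs = 1
(251/599) = 1

1


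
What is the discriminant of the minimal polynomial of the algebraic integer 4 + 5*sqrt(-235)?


The element 4 + 5*sqrt(-235) has minimal polynomial:
x^2 - 8*x + 5891
Discriminant = (-8)^2 - 4*(5891)
= 64 - 23564
= -23500

-23500


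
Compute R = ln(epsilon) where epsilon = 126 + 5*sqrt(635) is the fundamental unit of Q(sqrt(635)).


epsilon = 126 + 5*sqrt(635)
= 251.9960
R = ln(251.9960)
= 5.5294

5.5294


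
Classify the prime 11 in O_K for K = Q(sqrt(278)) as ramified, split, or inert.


K = Q(sqrt(278)). Since d mod 4 = 2, disc(K) = 1112.
Check p | disc: 1112 mod 11 = 1.
p does not divide disc. Compute Legendre symbol (d/p):
3^((11-1)/2) mod 11 = 1
(d/p) = 1, so p splits: (p) = P*P' with e=1, f=1, g=2.
Therefore p is split.

split


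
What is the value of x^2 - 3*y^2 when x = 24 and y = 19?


x^2 - d*y^2
= 24^2 - 3*19^2
= 576 - 1083
= -507

-507


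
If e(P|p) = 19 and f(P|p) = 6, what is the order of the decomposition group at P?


|D_P| = e * f
= 19 * 6
= 114

114


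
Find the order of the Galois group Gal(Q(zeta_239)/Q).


|Gal(Q(zeta_239)/Q)| = phi(239)
= 238

238


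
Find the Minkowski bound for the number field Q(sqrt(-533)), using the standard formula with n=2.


d = -533, d mod 4 = 3, so disc(K) = 4d = -2132; |disc(K)| = 2132
Imaginary quadratic field, so n = 2, s = r2 = 1, r1 = 0
M = (n!/n^n) * (4/pi)^s * sqrt(|disc(K)|) = (2!/2^2) * (4/pi)^1 * sqrt(2132)
= 0.5 * 1.273240 * 46.173586
= 29.3950

29.3950


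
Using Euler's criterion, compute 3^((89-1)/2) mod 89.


p = 89 is prime and the exponent is (p-1)/2 = 44, so by Euler's criterion 3^44 = (3/89) = +1 or -1 mod 89.
Compute by square-and-multiply:
  44 = 32 + 8 + 4 (binary 101100)
  Repeated squaring mod 89: 3^1 = 3, 3^2 = 9, 3^4 = 81, 3^8 = 64, 3^16 = 2, 3^32 = 4
  3^44 = 3^32 * 3^8 * 3^4 = 4 * 64 * 81 mod 89
    4 * 64 = 256 = 78 mod 89
    78 * 81 = 6318 = 88 mod 89
  3^44 = 88 mod 89
Result 88 = p - 1 = -1 mod 89: 3 is a quadratic non-residue mod 89. As a residue in [0, p-1] the value is 88.
3^44 mod 89 = 88

88


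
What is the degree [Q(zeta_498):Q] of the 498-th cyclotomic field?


The degree equals Euler's totient phi(498).
498 = 2 * 3 * 83
phi(498) = 164

164


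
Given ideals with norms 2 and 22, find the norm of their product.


N(IJ) = N(I) * N(J)
= 2 * 22
= 44

44


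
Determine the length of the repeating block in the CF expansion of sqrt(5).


Run the CF algorithm for sqrt(5).
a_0 = floor(sqrt(5)) = 2; set m_0=0, q_0=1.
Recurrence: m' = q*a - m,  q' = (d - m'^2)/q,  a' = floor((a_0 + m')/q').
  step 1: m=2, q=1, a=4
a_1 = 2*a_0 = 4, so the period closes here.
sqrt(5) = [2; 4]
Period length = 1

1


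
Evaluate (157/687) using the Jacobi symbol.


Compute (157/687) via quadratic reciprocity:
  reciprocity: (157/687) -> +(687/157)
  reduce: (59/157)
  reciprocity: (59/157) -> +(157/59)
  reduce: (39/59)
  reciprocity: (39/59) -> -(59/39)
  reduce: (20/39)
  pull out 2: (2/39) = +1  (since 39 mod 8 = 7)
  pull out 2: (2/39) = +1  (since 39 mod 8 = 7)
  reciprocity: (5/39) -> +(39/5)
  reduce: (4/5)
  pull out 2: (2/5) = -1  (since 5 mod 8 = 5)
  pull out 2: (2/5) = -1  (since 5 mod 8 = 5)
  (1/5) = 1
Product of signs = -1

-1


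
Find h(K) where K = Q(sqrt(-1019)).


K = Q(sqrt(-1019)). d mod 4 = 1, so D = disc(K) = d = -1019
h(K) equals the number of primitive reduced positive-definite forms (a, b, c) = a*x^2 + b*x*y + c*y^2 with b^2 - 4ac = D,
where reduced means |b| <= a <= c, with b >= 0 whenever |b| = a or a = c, and primitive means gcd(a, b, c) = 1.
Reduced forces 3a^2 <= |D| = 1019, so 1 <= a <= 18; b must have the parity of D, and c = (b^2 - D)/(4a) must be an integer >= a.
Enumerate a = 1..18, b in [-a, a]:
  a=1: (1, 1, 255)  [1]
  a=2: none
  a=3: (3, -1, 85), (3, 1, 85)  [2]
  a=4: none
  a=5: (5, -1, 51), (5, 1, 51)  [2]
  a=6..8: none
  a=9: (9, -5, 29), (9, 5, 29)  [2]
  a=10: none
  a=11: (11, -9, 25), (11, 9, 25)  [2]
  a=12..14: none
  a=15: (15, -11, 19), (15, -1, 17), (15, 1, 17), (15, 11, 19)  [4]
  a=16..18: none
Total reduced forms: 1 + 2 + 2 + 2 + 2 + 4 = 13
h = 13

13


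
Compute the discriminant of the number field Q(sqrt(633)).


For K = Q(sqrt(d)) with d squarefree: disc(K) = d if d = 1 mod 4, and disc(K) = 4d if d = 2 or 3 mod 4.
Here d = 633, and d mod 4 = 1.
d = 1 mod 4 (O_K = Z[(1+sqrt(d))/2]), so disc(K) = d = 633

633


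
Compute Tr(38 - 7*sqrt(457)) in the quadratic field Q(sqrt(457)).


Tr(a + b*sqrt(d)) = (a + b*sqrt(d)) + (a - b*sqrt(d)) = 2a
= 2 * (38)
= 76

76


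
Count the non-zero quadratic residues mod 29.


For prime p, the number of non-zero quadratic residues is (p-1)/2.
= (29-1)/2
= 14

14


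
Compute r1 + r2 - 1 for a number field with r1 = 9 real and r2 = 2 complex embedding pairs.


By Dirichlet's unit theorem:
rank = r1 + r2 - 1
= 9 + 2 - 1
= 10

10


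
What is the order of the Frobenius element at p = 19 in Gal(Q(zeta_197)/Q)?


The Frobenius at p in Gal(Q(zeta_n)/Q) = (Z/nZ)* is the class of p, so its order is ord_197(19), the smallest k >= 1 with 19^k = 1 mod 197.
n = 197 = 197, phi(197) = 196; the order divides phi(n).
Divisors of 196: 1, 2, 4, 7, 14, 28, 49, 98, 196
Repeated squaring mod 197: 19^1 = 19, 19^2 = 164, 19^4 = 104, 19^8 = 178, 19^16 = 164, 19^32 = 104, 19^64 = 178, 19^128 = 164
Test divisors in increasing order:
  k=1: 19^1 = 19 mod 197
  k=2: 19^2 = 164 mod 197
  k=4: 19^4 = 104 mod 197
  k=7: 19^7 = 104 * 164 * 19 = 196 mod 197
  k=14: 19^14 = 178 * 104 * 164 = 1 mod 197  <- first divisor giving 1
Order = 14

14


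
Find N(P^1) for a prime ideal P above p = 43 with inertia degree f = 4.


N(P^a) = p^(a*f)
= 43^(1*4)
= 43^4
= 3418801

3418801


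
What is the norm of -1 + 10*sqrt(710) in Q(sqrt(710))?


N(a + b*sqrt(d)) = a^2 - d*b^2
= (-1)^2 - (710)*(10)^2
= 1 - 71000
= -70999

-70999


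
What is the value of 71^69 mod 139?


p = 139 is prime and the exponent is (p-1)/2 = 69, so by Euler's criterion 71^69 = (71/139) = +1 or -1 mod 139.
Compute by square-and-multiply:
  69 = 64 + 4 + 1 (binary 1000101)
  Repeated squaring mod 139: 71^1 = 71, 71^2 = 37, 71^4 = 118, 71^8 = 24, 71^16 = 20, 71^32 = 122, 71^64 = 11
  71^69 = 71^64 * 71^4 * 71^1 = 11 * 118 * 71 mod 139
    11 * 118 = 1298 = 47 mod 139
    47 * 71 = 3337 = 1 mod 139
  71^69 = 1 mod 139
Result 1: 71 is a quadratic residue mod 139.
71^69 mod 139 = 1

1


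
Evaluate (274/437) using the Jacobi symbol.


Compute (274/437) via quadratic reciprocity:
  pull out 2: (2/437) = -1  (since 437 mod 8 = 5)
  reciprocity: (137/437) -> +(437/137)
  reduce: (26/137)
  pull out 2: (2/137) = +1  (since 137 mod 8 = 1)
  reciprocity: (13/137) -> +(137/13)
  reduce: (7/13)
  reciprocity: (7/13) -> +(13/7)
  reduce: (6/7)
  pull out 2: (2/7) = +1  (since 7 mod 8 = 7)
  reciprocity: (3/7) -> -(7/3)
  reduce: (1/3)
  (1/3) = 1
Product of signs = 1

1


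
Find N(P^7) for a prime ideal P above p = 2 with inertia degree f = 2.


N(P^a) = p^(a*f)
= 2^(7*2)
= 2^14
= 16384

16384


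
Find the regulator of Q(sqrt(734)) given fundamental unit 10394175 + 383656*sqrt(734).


epsilon = 10394175 + 383656*sqrt(734)
= 2.0788e+07
R = ln(2.0788e+07)
= 16.8499

16.8499


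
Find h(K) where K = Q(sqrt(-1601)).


K = Q(sqrt(-1601)). d mod 4 = 3, so D = disc(K) = 4d = -6404
h(K) equals the number of primitive reduced positive-definite forms (a, b, c) = a*x^2 + b*x*y + c*y^2 with b^2 - 4ac = D,
where reduced means |b| <= a <= c, with b >= 0 whenever |b| = a or a = c, and primitive means gcd(a, b, c) = 1.
Reduced forces 3a^2 <= |D| = 6404, so 1 <= a <= 46; b must have the parity of D, and c = (b^2 - D)/(4a) must be an integer >= a.
Enumerate a = 1..46, b in [-a, a]:
  a=1: (1, 0, 1601)  [1]
  a=2: (2, 2, 801)  [1]
  a=3: (3, -2, 534), (3, 2, 534)  [2]
  a=4: none
  a=5: (5, -4, 321), (5, 4, 321)  [2]
  a=6: (6, -2, 267), (6, 2, 267)  [2]
  a=7: (7, -6, 230), (7, 6, 230)  [2]
  a=8: none
  a=9: (9, -2, 178), (9, 2, 178)  [2]
  a=10: (10, -6, 161), (10, 6, 161)  [2]
  a=11: (11, -8, 147), (11, 8, 147)  [2]
  a=12..13: none
  a=14: (14, -6, 115), (14, 6, 115)  [2]
  a=15: (15, -14, 110), (15, -4, 107), (15, 4, 107), (15, 14, 110)  [4]
  a=16..17: none
  a=18: (18, -2, 89), (18, 2, 89)  [2]
  a=19..20: none
  a=21: (21, -20, 81), (21, -8, 77), (21, 8, 77), (21, 20, 81)  [4]
  a=22: (22, -14, 75), (22, 14, 75)  [2]
  a=23: (23, -6, 70), (23, 6, 70)  [2]
  a=24: none
  a=25: (25, -14, 66), (25, 14, 66)  [2]
  a=26: none
  a=27: (27, -20, 63), (27, 20, 63)  [2]
  a=28: none
  a=29: (29, -18, 58), (29, 18, 58)  [2]
  a=30: (30, -26, 59), (30, -14, 55), (30, 14, 55), (30, 26, 59)  [4]
  a=31..32: none
  a=33: (33, -14, 50), (33, -8, 49), (33, 8, 49), (33, 14, 50)  [4]
  a=34: none
  a=35: (35, -34, 54), (35, -6, 46), (35, 6, 46), (35, 34, 54)  [4]
  a=36: none
  a=37: (37, -16, 45), (37, 16, 45)  [2]
  a=38..40: none
  a=41: (41, -22, 42), (41, 22, 42)  [2]
  a=42: (42, -34, 45), (42, 34, 45)  [2]
  a=43..46: none
Total reduced forms: 1 + 1 + 2 + 2 + 2 + 2 + 2 + 2 + 2 + 2 + 4 + 2 + 4 + 2 + 2 + 2 + 2 + 2 + 4 + 4 + 4 + 2 + 2 + 2 = 56
h = 56

56


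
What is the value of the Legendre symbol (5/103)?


p = 103 is prime, so compute (5/103) with the reciprocity algorithm (Jacobi-symbol steps: pull out 2s via (2/n), flip via reciprocity, reduce):
  reciprocity: (5/103) -> +(103/5)
  reduce: (3/5)
  reciprocity: (3/5) -> +(5/3)
  reduce: (2/3)
  pull out 2: (2/3) = -1  (since 3 mod 8 = 3)
  (1/3) = 1
Product of signs = -1
(5/103) = -1

-1


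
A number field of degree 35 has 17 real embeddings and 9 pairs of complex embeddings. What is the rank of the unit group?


By Dirichlet's unit theorem:
rank = r1 + r2 - 1
= 17 + 9 - 1
= 25

25


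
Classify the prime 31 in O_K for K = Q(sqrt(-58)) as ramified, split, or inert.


K = Q(sqrt(-58)). Since d mod 4 = 2, disc(K) = -232.
Check p | disc: -232 mod 31 = 16.
p does not divide disc. Compute Legendre symbol (d/p):
4^((31-1)/2) mod 31 = 1
(d/p) = 1, so p splits: (p) = P*P' with e=1, f=1, g=2.
Therefore p is split.

split


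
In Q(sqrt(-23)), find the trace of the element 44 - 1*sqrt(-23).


Tr(a + b*sqrt(d)) = (a + b*sqrt(d)) + (a - b*sqrt(d)) = 2a
= 2 * (44)
= 88

88


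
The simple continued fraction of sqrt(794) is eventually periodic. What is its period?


Run the CF algorithm for sqrt(794).
a_0 = floor(sqrt(794)) = 28; set m_0=0, q_0=1.
Recurrence: m' = q*a - m,  q' = (d - m'^2)/q,  a' = floor((a_0 + m')/q').
  step 1: m=28, q=10, a=5
  step 2: m=22, q=31, a=1
  step 3: m=9, q=23, a=1
  step 4: m=14, q=26, a=1
  step 5: m=12, q=25, a=1
  step 6: m=13, q=25, a=1
  step 7: m=12, q=26, a=1
  step 8: m=14, q=23, a=1
  step 9: m=9, q=31, a=1
  step 10: m=22, q=10, a=5
  step 11: m=28, q=1, a=56
a_11 = 2*a_0 = 56, so the period closes here.
sqrt(794) = [28; 5, 1, 1, 1, 1, 1, 1, 1, 1, 5, 56]
Period length = 11

11


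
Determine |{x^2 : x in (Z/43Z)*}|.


For prime p, the number of non-zero quadratic residues is (p-1)/2.
= (43-1)/2
= 21

21


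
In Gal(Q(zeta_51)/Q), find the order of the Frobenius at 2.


The Frobenius at p in Gal(Q(zeta_n)/Q) = (Z/nZ)* is the class of p, so its order is ord_51(2), the smallest k >= 1 with 2^k = 1 mod 51.
n = 51 = 3 * 17, phi(51) = 32; the order divides phi(n).
Divisors of 32: 1, 2, 4, 8, 16, 32
Repeated squaring mod 51: 2^1 = 2, 2^2 = 4, 2^4 = 16, 2^8 = 1, 2^16 = 1, 2^32 = 1
Test divisors in increasing order:
  k=1: 2^1 = 2 mod 51
  k=2: 2^2 = 4 mod 51
  k=4: 2^4 = 16 mod 51
  k=8: 2^8 = 1 mod 51  <- first divisor giving 1
Order = 8

8


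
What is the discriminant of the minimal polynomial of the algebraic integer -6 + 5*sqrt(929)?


The element -6 + 5*sqrt(929) has minimal polynomial:
x^2 + 12*x - 23189
Discriminant = (12)^2 - 4*(-23189)
= 144 + 92756
= 92900

92900


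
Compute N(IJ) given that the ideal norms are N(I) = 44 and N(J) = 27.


N(IJ) = N(I) * N(J)
= 44 * 27
= 1188

1188


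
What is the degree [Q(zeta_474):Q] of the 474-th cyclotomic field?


The degree equals Euler's totient phi(474).
474 = 2 * 3 * 79
phi(474) = 156

156


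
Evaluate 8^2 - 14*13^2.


x^2 - d*y^2
= 8^2 - 14*13^2
= 64 - 2366
= -2302

-2302


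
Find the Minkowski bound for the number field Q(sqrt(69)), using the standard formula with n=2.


d = 69, d mod 4 = 1, so disc(K) = d = 69; |disc(K)| = 69
Real quadratic field, so n = 2, s = r2 = 0, r1 = 2
M = (n!/n^n) * (4/pi)^s * sqrt(|disc(K)|) = (2!/2^2) * (4/pi)^0 * sqrt(69)
= 0.5 * 1.000000 * 8.306624
= 4.1533

4.1533


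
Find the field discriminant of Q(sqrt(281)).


For K = Q(sqrt(d)) with d squarefree: disc(K) = d if d = 1 mod 4, and disc(K) = 4d if d = 2 or 3 mod 4.
Here d = 281, and d mod 4 = 1.
d = 1 mod 4 (O_K = Z[(1+sqrt(d))/2]), so disc(K) = d = 281

281


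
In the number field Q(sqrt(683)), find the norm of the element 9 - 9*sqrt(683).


N(a + b*sqrt(d)) = a^2 - d*b^2
= (9)^2 - (683)*(-9)^2
= 81 - 55323
= -55242

-55242


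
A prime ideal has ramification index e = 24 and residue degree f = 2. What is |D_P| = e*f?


|D_P| = e * f
= 24 * 2
= 48

48


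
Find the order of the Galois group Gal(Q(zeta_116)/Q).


|Gal(Q(zeta_116)/Q)| = phi(116)
= 56

56


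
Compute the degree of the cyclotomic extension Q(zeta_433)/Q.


The degree equals Euler's totient phi(433).
433 = 433
phi(433) = 432

432


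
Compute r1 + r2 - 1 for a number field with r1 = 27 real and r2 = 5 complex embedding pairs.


By Dirichlet's unit theorem:
rank = r1 + r2 - 1
= 27 + 5 - 1
= 31

31


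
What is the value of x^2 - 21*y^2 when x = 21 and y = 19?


x^2 - d*y^2
= 21^2 - 21*19^2
= 441 - 7581
= -7140

-7140


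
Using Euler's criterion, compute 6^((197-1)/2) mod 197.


p = 197 is prime and the exponent is (p-1)/2 = 98, so by Euler's criterion 6^98 = (6/197) = +1 or -1 mod 197.
Compute by square-and-multiply:
  98 = 64 + 32 + 2 (binary 1100010)
  Repeated squaring mod 197: 6^1 = 6, 6^2 = 36, 6^4 = 114, 6^8 = 191, 6^16 = 36, 6^32 = 114, 6^64 = 191
  6^98 = 6^64 * 6^32 * 6^2 = 191 * 114 * 36 mod 197
    191 * 114 = 21774 = 104 mod 197
    104 * 36 = 3744 = 1 mod 197
  6^98 = 1 mod 197
Result 1: 6 is a quadratic residue mod 197.
6^98 mod 197 = 1

1


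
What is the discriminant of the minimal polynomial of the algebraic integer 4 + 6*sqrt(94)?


The element 4 + 6*sqrt(94) has minimal polynomial:
x^2 - 8*x - 3368
Discriminant = (-8)^2 - 4*(-3368)
= 64 + 13472
= 13536

13536


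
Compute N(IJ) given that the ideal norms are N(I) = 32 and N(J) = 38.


N(IJ) = N(I) * N(J)
= 32 * 38
= 1216

1216


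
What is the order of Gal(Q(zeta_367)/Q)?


|Gal(Q(zeta_367)/Q)| = phi(367)
= 366

366


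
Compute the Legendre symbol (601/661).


p = 661 is prime, so compute (601/661) with the reciprocity algorithm (Jacobi-symbol steps: pull out 2s via (2/n), flip via reciprocity, reduce):
  reciprocity: (601/661) -> +(661/601)
  reduce: (60/601)
  pull out 2: (2/601) = +1  (since 601 mod 8 = 1)
  pull out 2: (2/601) = +1  (since 601 mod 8 = 1)
  reciprocity: (15/601) -> +(601/15)
  reduce: (1/15)
  (1/15) = 1
Product of signs = 1
(601/661) = 1

1


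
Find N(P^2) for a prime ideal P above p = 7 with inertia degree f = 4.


N(P^a) = p^(a*f)
= 7^(2*4)
= 7^8
= 5764801

5764801


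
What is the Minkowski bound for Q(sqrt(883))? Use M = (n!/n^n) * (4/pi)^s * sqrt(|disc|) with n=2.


d = 883, d mod 4 = 3, so disc(K) = 4d = 3532; |disc(K)| = 3532
Real quadratic field, so n = 2, s = r2 = 0, r1 = 2
M = (n!/n^n) * (4/pi)^s * sqrt(|disc(K)|) = (2!/2^2) * (4/pi)^0 * sqrt(3532)
= 0.5 * 1.000000 * 59.430632
= 29.7153

29.7153


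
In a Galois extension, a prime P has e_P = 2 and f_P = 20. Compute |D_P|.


|D_P| = e * f
= 2 * 20
= 40

40


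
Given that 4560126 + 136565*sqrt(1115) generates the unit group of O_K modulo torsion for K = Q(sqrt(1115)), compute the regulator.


epsilon = 4560126 + 136565*sqrt(1115)
= 9.1203e+06
R = ln(9.1203e+06)
= 16.0260

16.0260


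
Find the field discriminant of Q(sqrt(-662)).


For K = Q(sqrt(d)) with d squarefree: disc(K) = d if d = 1 mod 4, and disc(K) = 4d if d = 2 or 3 mod 4.
Here d = -662, and d mod 4 = 2.
d = 2 mod 4, not 1 (O_K = Z[sqrt(d)]), so disc(K) = 4d = 4 * (-662) = -2648

-2648


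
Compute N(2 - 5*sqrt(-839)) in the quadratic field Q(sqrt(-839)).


N(a + b*sqrt(d)) = a^2 - d*b^2
= (2)^2 - (-839)*(-5)^2
= 4 + 20975
= 20979

20979


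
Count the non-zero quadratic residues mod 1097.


For prime p, the number of non-zero quadratic residues is (p-1)/2.
= (1097-1)/2
= 548

548


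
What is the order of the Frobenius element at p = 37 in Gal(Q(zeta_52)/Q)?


The Frobenius at p in Gal(Q(zeta_n)/Q) = (Z/nZ)* is the class of p, so its order is ord_52(37), the smallest k >= 1 with 37^k = 1 mod 52.
n = 52 = 2^2 * 13, phi(52) = 24; the order divides phi(n).
Divisors of 24: 1, 2, 3, 4, 6, 8, 12, 24
Repeated squaring mod 52: 37^1 = 37, 37^2 = 17, 37^4 = 29, 37^8 = 9, 37^16 = 29
Test divisors in increasing order:
  k=1: 37^1 = 37 mod 52
  k=2: 37^2 = 17 mod 52
  k=3: 37^3 = 17 * 37 = 5 mod 52
  k=4: 37^4 = 29 mod 52
  k=6: 37^6 = 29 * 17 = 25 mod 52
  k=8: 37^8 = 9 mod 52
  k=12: 37^12 = 9 * 29 = 1 mod 52  <- first divisor giving 1
Order = 12

12


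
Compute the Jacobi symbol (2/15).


Compute (2/15) via quadratic reciprocity:
  pull out 2: (2/15) = +1  (since 15 mod 8 = 7)
  (1/15) = 1
Product of signs = 1

1


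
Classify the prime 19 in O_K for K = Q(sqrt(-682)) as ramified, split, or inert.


K = Q(sqrt(-682)). Since d mod 4 = 2, disc(K) = -2728.
Check p | disc: -2728 mod 19 = 8.
p does not divide disc. Compute Legendre symbol (d/p):
2^((19-1)/2) mod 19 = -1
(d/p) = -1, so p is inert: (p) stays prime with e=1, f=2, g=1.
Therefore p is inert.

inert


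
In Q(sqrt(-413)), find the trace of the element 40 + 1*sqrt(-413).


Tr(a + b*sqrt(d)) = (a + b*sqrt(d)) + (a - b*sqrt(d)) = 2a
= 2 * (40)
= 80

80


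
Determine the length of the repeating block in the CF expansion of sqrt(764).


Run the CF algorithm for sqrt(764).
a_0 = floor(sqrt(764)) = 27; set m_0=0, q_0=1.
Recurrence: m' = q*a - m,  q' = (d - m'^2)/q,  a' = floor((a_0 + m')/q').
  step 1: m=27, q=35, a=1
  step 2: m=8, q=20, a=1
  step 3: m=12, q=31, a=1
  step 4: m=19, q=13, a=3
  step 5: m=20, q=28, a=1
  step 6: m=8, q=25, a=1
  step 7: m=17, q=19, a=2
  step 8: m=21, q=17, a=2
  step 9: m=13, q=35, a=1
  step 10: m=22, q=8, a=6
  step 11: m=26, q=11, a=4
  step 12: m=18, q=40, a=1
  step 13: m=22, q=7, a=7
  step 14: m=27, q=5, a=10
  step 15: m=23, q=47, a=1
  step 16: m=24, q=4, a=12
  step 17: m=24, q=47, a=1
  step 18: m=23, q=5, a=10
  step 19: m=27, q=7, a=7
  step 20: m=22, q=40, a=1
  step 21: m=18, q=11, a=4
  step 22: m=26, q=8, a=6
  step 23: m=22, q=35, a=1
  step 24: m=13, q=17, a=2
  step 25: m=21, q=19, a=2
  step 26: m=17, q=25, a=1
  step 27: m=8, q=28, a=1
  step 28: m=20, q=13, a=3
  step 29: m=19, q=31, a=1
  step 30: m=12, q=20, a=1
  step 31: m=8, q=35, a=1
  step 32: m=27, q=1, a=54
a_32 = 2*a_0 = 54, so the period closes here.
sqrt(764) = [27; 1, 1, 1, 3, 1, 1, 2, 2, 1, 6, 4, 1, 7, 10, 1, 12, 1, 10, 7, 1, 4, 6, 1, 2, 2, 1, 1, 3, 1, 1, 1, 54]
Period length = 32

32


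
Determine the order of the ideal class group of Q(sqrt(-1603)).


K = Q(sqrt(-1603)). d mod 4 = 1, so D = disc(K) = d = -1603
h(K) equals the number of primitive reduced positive-definite forms (a, b, c) = a*x^2 + b*x*y + c*y^2 with b^2 - 4ac = D,
where reduced means |b| <= a <= c, with b >= 0 whenever |b| = a or a = c, and primitive means gcd(a, b, c) = 1.
Reduced forces 3a^2 <= |D| = 1603, so 1 <= a <= 23; b must have the parity of D, and c = (b^2 - D)/(4a) must be an integer >= a.
Enumerate a = 1..23, b in [-a, a]:
  a=1: (1, 1, 401)  [1]
  a=2..6: none
  a=7: (7, 7, 59)  [1]
  a=8..10: none
  a=11: (11, -5, 37), (11, 5, 37)  [2]
  a=12: none
  a=13: (13, -3, 31), (13, 3, 31)  [2]
  a=14..23: none
Total reduced forms: 1 + 1 + 2 + 2 = 6
h = 6

6


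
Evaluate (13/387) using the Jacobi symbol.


Compute (13/387) via quadratic reciprocity:
  reciprocity: (13/387) -> +(387/13)
  reduce: (10/13)
  pull out 2: (2/13) = -1  (since 13 mod 8 = 5)
  reciprocity: (5/13) -> +(13/5)
  reduce: (3/5)
  reciprocity: (3/5) -> +(5/3)
  reduce: (2/3)
  pull out 2: (2/3) = -1  (since 3 mod 8 = 3)
  (1/3) = 1
Product of signs = 1

1


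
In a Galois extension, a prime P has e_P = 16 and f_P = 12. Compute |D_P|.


|D_P| = e * f
= 16 * 12
= 192

192


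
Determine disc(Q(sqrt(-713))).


For K = Q(sqrt(d)) with d squarefree: disc(K) = d if d = 1 mod 4, and disc(K) = 4d if d = 2 or 3 mod 4.
Here d = -713, and d mod 4 = 3.
d = 3 mod 4, not 1 (O_K = Z[sqrt(d)]), so disc(K) = 4d = 4 * (-713) = -2852

-2852


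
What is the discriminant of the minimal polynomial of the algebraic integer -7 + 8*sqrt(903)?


The element -7 + 8*sqrt(903) has minimal polynomial:
x^2 + 14*x - 57743
Discriminant = (14)^2 - 4*(-57743)
= 196 + 230972
= 231168

231168


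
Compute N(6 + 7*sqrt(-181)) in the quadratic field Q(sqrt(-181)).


N(a + b*sqrt(d)) = a^2 - d*b^2
= (6)^2 - (-181)*(7)^2
= 36 + 8869
= 8905

8905


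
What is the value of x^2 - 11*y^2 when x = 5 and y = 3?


x^2 - d*y^2
= 5^2 - 11*3^2
= 25 - 99
= -74

-74


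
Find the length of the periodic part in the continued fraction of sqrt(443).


Run the CF algorithm for sqrt(443).
a_0 = floor(sqrt(443)) = 21; set m_0=0, q_0=1.
Recurrence: m' = q*a - m,  q' = (d - m'^2)/q,  a' = floor((a_0 + m')/q').
  step 1: m=21, q=2, a=21
  step 2: m=21, q=1, a=42
a_2 = 2*a_0 = 42, so the period closes here.
sqrt(443) = [21; 21, 42]
Period length = 2

2


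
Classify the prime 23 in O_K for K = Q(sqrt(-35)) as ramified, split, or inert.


K = Q(sqrt(-35)). Since d mod 4 = 1, disc(K) = -35.
Check p | disc: -35 mod 23 = 11.
p does not divide disc. Compute Legendre symbol (d/p):
11^((23-1)/2) mod 23 = -1
(d/p) = -1, so p is inert: (p) stays prime with e=1, f=2, g=1.
Therefore p is inert.

inert


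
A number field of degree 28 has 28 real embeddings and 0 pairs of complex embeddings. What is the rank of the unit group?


By Dirichlet's unit theorem:
rank = r1 + r2 - 1
= 28 + 0 - 1
= 27

27


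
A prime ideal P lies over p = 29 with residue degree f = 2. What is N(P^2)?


N(P^a) = p^(a*f)
= 29^(2*2)
= 29^4
= 707281

707281


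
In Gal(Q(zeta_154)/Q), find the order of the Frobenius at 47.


The Frobenius at p in Gal(Q(zeta_n)/Q) = (Z/nZ)* is the class of p, so its order is ord_154(47), the smallest k >= 1 with 47^k = 1 mod 154.
n = 154 = 2 * 7 * 11, phi(154) = 60; the order divides phi(n).
Divisors of 60: 1, 2, 3, 4, 5, 6, 10, 12, 15, 20, 30, 60
Repeated squaring mod 154: 47^1 = 47, 47^2 = 53, 47^4 = 37, 47^8 = 137, 47^16 = 135, 47^32 = 53
Test divisors in increasing order:
  k=1: 47^1 = 47 mod 154
  k=2: 47^2 = 53 mod 154
  k=3: 47^3 = 53 * 47 = 27 mod 154
  k=4: 47^4 = 37 mod 154
  k=5: 47^5 = 37 * 47 = 45 mod 154
  k=6: 47^6 = 37 * 53 = 113 mod 154
  k=10: 47^10 = 137 * 53 = 23 mod 154
  k=12: 47^12 = 137 * 37 = 141 mod 154
  k=15: 47^15 = 137 * 37 * 53 * 47 = 111 mod 154
  k=20: 47^20 = 135 * 37 = 67 mod 154
  k=30: 47^30 = 135 * 137 * 37 * 53 = 1 mod 154  <- first divisor giving 1
Order = 30

30


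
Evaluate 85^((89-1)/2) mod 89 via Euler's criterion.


p = 89 is prime and the exponent is (p-1)/2 = 44, so by Euler's criterion 85^44 = (85/89) = +1 or -1 mod 89.
Compute by square-and-multiply:
  44 = 32 + 8 + 4 (binary 101100)
  Repeated squaring mod 89: 85^1 = 85, 85^2 = 16, 85^4 = 78, 85^8 = 32, 85^16 = 45, 85^32 = 67
  85^44 = 85^32 * 85^8 * 85^4 = 67 * 32 * 78 mod 89
    67 * 32 = 2144 = 8 mod 89
    8 * 78 = 624 = 1 mod 89
  85^44 = 1 mod 89
Result 1: 85 is a quadratic residue mod 89.
85^44 mod 89 = 1

1
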